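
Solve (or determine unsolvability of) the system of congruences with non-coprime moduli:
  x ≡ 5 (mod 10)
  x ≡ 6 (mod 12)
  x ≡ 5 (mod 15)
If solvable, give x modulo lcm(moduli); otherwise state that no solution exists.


Moduli 10, 12, 15 are not pairwise coprime, so CRT works modulo lcm(m_i) when all pairwise compatibility conditions hold.
Pairwise compatibility: gcd(m_i, m_j) must divide a_i - a_j for every pair.
Merge one congruence at a time:
  Start: x ≡ 5 (mod 10).
  Combine with x ≡ 6 (mod 12): gcd(10, 12) = 2, and 6 - 5 = 1 is NOT divisible by 2.
    ⇒ system is inconsistent (no integer solution).

No solution (the system is inconsistent).


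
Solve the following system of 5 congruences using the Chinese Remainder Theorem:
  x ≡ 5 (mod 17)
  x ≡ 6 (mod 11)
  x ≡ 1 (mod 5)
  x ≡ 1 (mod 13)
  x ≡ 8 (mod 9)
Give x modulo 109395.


Product of moduli M = 17 · 11 · 5 · 13 · 9 = 109395.
Merge one congruence at a time:
  Start: x ≡ 5 (mod 17).
  Combine with x ≡ 6 (mod 11); new modulus lcm = 187.
    Write x = 5 + 17·t and substitute into x ≡ 6 (mod 11): 17·t ≡ 6 − 5 = 1 (mod 11).
    Reduce coefficients mod 11: 6·t ≡ 1 (mod 11).
    The inverse of 6 mod 11 is 2 (since 6·2 = 12 = 1·11 + 1), so t ≡ 2·1 = 2 ≡ 2 (mod 11).
    Then x = 5 + 17·2 = 39, valid modulo lcm(17, 11) = 187: x ≡ 39 (mod 187).
  Combine with x ≡ 1 (mod 5); new modulus lcm = 935.
    Write x = 39 + 187·t and substitute into x ≡ 1 (mod 5): 187·t ≡ 1 − 39 = -38 (mod 5).
    Reduce coefficients mod 5: 2·t ≡ 2 (mod 5).
    The inverse of 2 mod 5 is 3 (since 2·3 = 6 = 1·5 + 1), so t ≡ 3·2 = 6 ≡ 1 (mod 5).
    Then x = 39 + 187·1 = 226, valid modulo lcm(187, 5) = 935: x ≡ 226 (mod 935).
  Combine with x ≡ 1 (mod 13); new modulus lcm = 12155.
    Write x = 226 + 935·t and substitute into x ≡ 1 (mod 13): 935·t ≡ 1 − 226 = -225 (mod 13).
    Reduce coefficients mod 13: 12·t ≡ 9 (mod 13).
    The inverse of 12 mod 13 is 12 (since 12·12 = 144 = 11·13 + 1), so t ≡ 12·9 = 108 ≡ 4 (mod 13).
    Then x = 226 + 935·4 = 3966, valid modulo lcm(935, 13) = 12155: x ≡ 3966 (mod 12155).
  Combine with x ≡ 8 (mod 9); new modulus lcm = 109395.
    Write x = 3966 + 12155·t and substitute into x ≡ 8 (mod 9): 12155·t ≡ 8 − 3966 = -3958 (mod 9).
    Reduce coefficients mod 9: 5·t ≡ 2 (mod 9).
    The inverse of 5 mod 9 is 2 (since 5·2 = 10 = 1·9 + 1), so t ≡ 2·2 = 4 ≡ 4 (mod 9).
    Then x = 3966 + 12155·4 = 52586, valid modulo lcm(12155, 9) = 109395: x ≡ 52586 (mod 109395).
Verify against each original: 52586 mod 17 = 5, 52586 mod 11 = 6, 52586 mod 5 = 1, 52586 mod 13 = 1, 52586 mod 9 = 8.

x ≡ 52586 (mod 109395).


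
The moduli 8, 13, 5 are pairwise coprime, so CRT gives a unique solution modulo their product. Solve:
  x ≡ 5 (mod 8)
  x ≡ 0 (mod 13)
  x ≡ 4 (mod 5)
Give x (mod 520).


Moduli 8, 13, 5 are pairwise coprime; by CRT there is a unique solution modulo M = 8 · 13 · 5 = 520.
Solve pairwise, accumulating the modulus:
  Start with x ≡ 5 (mod 8).
  Combine with x ≡ 0 (mod 13): since gcd(8, 13) = 1, we get a unique residue mod 104.
    Write x = 5 + 8·t and substitute into x ≡ 0 (mod 13): 8·t ≡ 0 − 5 = -5 (mod 13).
    Reduce coefficients mod 13: 8·t ≡ 8 (mod 13).
    The inverse of 8 mod 13 is 5 (since 8·5 = 40 = 3·13 + 1), so t ≡ 5·8 = 40 ≡ 1 (mod 13).
    Then x = 5 + 8·1 = 13, valid modulo lcm(8, 13) = 104: x ≡ 13 (mod 104).
  Combine with x ≡ 4 (mod 5): since gcd(104, 5) = 1, we get a unique residue mod 520.
    Write x = 13 + 104·t and substitute into x ≡ 4 (mod 5): 104·t ≡ 4 − 13 = -9 (mod 5).
    Reduce coefficients mod 5: 4·t ≡ 1 (mod 5).
    The inverse of 4 mod 5 is 4 (since 4·4 = 16 = 3·5 + 1), so t ≡ 4·1 = 4 ≡ 4 (mod 5).
    Then x = 13 + 104·4 = 429, valid modulo lcm(104, 5) = 520: x ≡ 429 (mod 520).
Verify: 429 mod 8 = 5 ✓, 429 mod 13 = 0 ✓, 429 mod 5 = 4 ✓.

x ≡ 429 (mod 520).


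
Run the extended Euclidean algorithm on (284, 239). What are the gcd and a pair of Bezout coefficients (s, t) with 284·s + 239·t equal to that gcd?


Euclidean algorithm on (284, 239) — divide until remainder is 0:
  284 = 1 · 239 + 45
  239 = 5 · 45 + 14
  45 = 3 · 14 + 3
  14 = 4 · 3 + 2
  3 = 1 · 2 + 1
  2 = 2 · 1 + 0
gcd(284, 239) = 1.
Track Bezout coefficients alongside the remainders: start with r₀ = 284 = a·1 + b·0 (s = 1, t = 0) and r₁ = 239 = a·0 + b·1 (s = 0, t = 1); each new remainder r_{k+1} = r_{k-1} − q_k·r_k inherits s_{k+1} = s_{k-1} − q_k·s_k, t_{k+1} = t_{k-1} − q_k·t_k, so r_k = a·s_k + b·t_k at every step:
  q = 1: r = 45, s = 1 − 1·0 = 1, t = 0 − 1·1 = -1  (check: 284·1 + 239·(-1) = 45)
  q = 5: r = 14, s = 0 − 5·1 = -5, t = 1 − 5·(-1) = 6  (check: 284·(-5) + 239·6 = 14)
  q = 3: r = 3, s = 1 − 3·(-5) = 16, t = -1 − 3·6 = -19  (check: 284·16 + 239·(-19) = 3)
  q = 4: r = 2, s = -5 − 4·16 = -69, t = 6 − 4·(-19) = 82  (check: 284·(-69) + 239·82 = 2)
  q = 1: r = 1, s = 16 − 1·(-69) = 85, t = -19 − 1·82 = -101  (check: 284·85 + 239·(-101) = 1)
The row with r = 1 (the gcd) gives the Bezout coefficients s = 85, t = -101.
Result: 284 · (85) + 239 · (-101) = 1.

gcd(284, 239) = 1; s = 85, t = -101 (check: 284·85 + 239·(-101) = 1).


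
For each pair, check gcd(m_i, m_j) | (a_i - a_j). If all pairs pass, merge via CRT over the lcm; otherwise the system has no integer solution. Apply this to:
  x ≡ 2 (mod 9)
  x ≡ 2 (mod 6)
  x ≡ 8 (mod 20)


Moduli 9, 6, 20 are not pairwise coprime, so CRT works modulo lcm(m_i) when all pairwise compatibility conditions hold.
Pairwise compatibility: gcd(m_i, m_j) must divide a_i - a_j for every pair.
Merge one congruence at a time:
  Start: x ≡ 2 (mod 9).
  Combine with x ≡ 2 (mod 6): gcd(9, 6) = 3; 2 - 2 = 0, which IS divisible by 3, so compatible.
    Write x = 2 + 9·t and substitute into x ≡ 2 (mod 6): 9·t ≡ 2 − 2 = 0 (mod 6).
    Divide the congruence (and modulus) by g = 3: 3·t ≡ 0 (mod 2).
    Reduce coefficients mod 2: 1·t ≡ 0 (mod 2).
    So t ≡ 0 (mod 2).
    Then x = 2 + 9·0 = 2, valid modulo lcm(9, 6) = 18: x ≡ 2 (mod 18).
  Combine with x ≡ 8 (mod 20): gcd(18, 20) = 2; 8 - 2 = 6, which IS divisible by 2, so compatible.
    Write x = 2 + 18·t and substitute into x ≡ 8 (mod 20): 18·t ≡ 8 − 2 = 6 (mod 20).
    Divide the congruence (and modulus) by g = 2: 9·t ≡ 3 (mod 10).
    The inverse of 9 mod 10 is 9 (since 9·9 = 81 = 8·10 + 1), so t ≡ 9·3 = 27 ≡ 7 (mod 10).
    Then x = 2 + 18·7 = 128, valid modulo lcm(18, 20) = 180: x ≡ 128 (mod 180).
Verify: 128 mod 9 = 2, 128 mod 6 = 2, 128 mod 20 = 8.

x ≡ 128 (mod 180).


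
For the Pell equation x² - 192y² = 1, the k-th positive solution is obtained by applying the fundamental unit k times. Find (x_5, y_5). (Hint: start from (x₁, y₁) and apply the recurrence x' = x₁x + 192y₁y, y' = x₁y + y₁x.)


Step 1: Find the fundamental solution (x₁, y₁) of x² - 192y² = 1.
  Expand √192 as a continued fraction. a₀ = ⌊√192⌋ = 13; iterate m_{k+1} = d_k·a_k − m_k, d_{k+1} = (192 − m_{k+1}²)/d_k, a_{k+1} = ⌊(a₀ + m_{k+1})/d_{k+1}⌋ (starting m₀ = 0, d₀ = 1), with convergents p_k = a_k·p_{k-1} + p_{k-2}, q_k = a_k·q_{k-1} + q_{k-2} (p₋₁ = 1, q₋₁ = 0):
  k = 0: a₀ = 13; p₀/q₀ = 13/1; p₀² − 192·q₀² = 169 − 192 = -23.
  k = 1: m = 13, d = 23, a = ⌊(13 + 13)/23⌋ = 1; p/q = (1·13 + 1)/(1·1 + 0) = 14/1; p² − 192·q² = 196 − 192 = 4.
  k = 2: m = 10, d = 4, a = ⌊(13 + 10)/4⌋ = 5; p/q = (5·14 + 13)/(5·1 + 1) = 83/6; p² − 192·q² = 6889 − 6912 = -23.
  k = 3: m = 10, d = 23, a = ⌊(13 + 10)/23⌋ = 1; p/q = (1·83 + 14)/(1·6 + 1) = 97/7; p² − 192·q² = 9409 − 9408 = 1.
  The first convergent with p² − 192·q² = 1 gives the fundamental solution (x₁, y₁) = (97, 7).
Step 2: Apply the recurrence (x_{n+1}, y_{n+1}) = (x₁x_n + 192y₁y_n, x₁y_n + y₁x_n) repeatedly.
  From (x_1, y_1) = (97, 7): x_2 = 97·97 + 192·7·7 = 18817; y_2 = 97·7 + 7·97 = 1358.
  From (x_2, y_2) = (18817, 1358): x_3 = 97·18817 + 192·7·1358 = 3650401; y_3 = 97·1358 + 7·18817 = 263445.
  From (x_3, y_3) = (3650401, 263445): x_4 = 97·3650401 + 192·7·263445 = 708158977; y_4 = 97·263445 + 7·3650401 = 51106972.
  From (x_4, y_4) = (708158977, 51106972): x_5 = 97·708158977 + 192·7·51106972 = 137379191137; y_5 = 97·51106972 + 7·708158977 = 9914489123.
Step 3: Verify x_5² - 192·y_5² = 18873042157456379352769 - 18873042157456379352768 = 1 (should be 1). ✓

(x_1, y_1) = (97, 7); (x_5, y_5) = (137379191137, 9914489123).


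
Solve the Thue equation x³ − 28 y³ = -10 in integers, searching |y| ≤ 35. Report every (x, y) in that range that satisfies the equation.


The equation is x³ - 28y³ = -10. For fixed y, x³ = 28·y³ − 10, so a solution requires the RHS to be a perfect cube.
Strategy: iterate y from -35 to 35, compute RHS = 28·y³ − 10, and check whether it is a (positive or negative) perfect cube.
Check small values of y:
  y = 0: RHS = -10 is not a perfect cube.
  y = 1: RHS = 18 is not a perfect cube.
  y = -1: RHS = -38 is not a perfect cube.
  y = 2: RHS = 214 is not a perfect cube.
  y = -2: RHS = -234 is not a perfect cube.
  y = 3: RHS = 746 is not a perfect cube.
  y = -3: RHS = -766 is not a perfect cube.
Continuing the search up to |y| = 35 finds no solutions either.
No (x, y) in the scanned range satisfies the equation.

No integer solutions with |y| ≤ 35.


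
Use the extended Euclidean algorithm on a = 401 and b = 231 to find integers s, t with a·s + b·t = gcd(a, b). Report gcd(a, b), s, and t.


Euclidean algorithm on (401, 231) — divide until remainder is 0:
  401 = 1 · 231 + 170
  231 = 1 · 170 + 61
  170 = 2 · 61 + 48
  61 = 1 · 48 + 13
  48 = 3 · 13 + 9
  13 = 1 · 9 + 4
  9 = 2 · 4 + 1
  4 = 4 · 1 + 0
gcd(401, 231) = 1.
Track Bezout coefficients alongside the remainders: start with r₀ = 401 = a·1 + b·0 (s = 1, t = 0) and r₁ = 231 = a·0 + b·1 (s = 0, t = 1); each new remainder r_{k+1} = r_{k-1} − q_k·r_k inherits s_{k+1} = s_{k-1} − q_k·s_k, t_{k+1} = t_{k-1} − q_k·t_k, so r_k = a·s_k + b·t_k at every step:
  q = 1: r = 170, s = 1 − 1·0 = 1, t = 0 − 1·1 = -1  (check: 401·1 + 231·(-1) = 170)
  q = 1: r = 61, s = 0 − 1·1 = -1, t = 1 − 1·(-1) = 2  (check: 401·(-1) + 231·2 = 61)
  q = 2: r = 48, s = 1 − 2·(-1) = 3, t = -1 − 2·2 = -5  (check: 401·3 + 231·(-5) = 48)
  q = 1: r = 13, s = -1 − 1·3 = -4, t = 2 − 1·(-5) = 7  (check: 401·(-4) + 231·7 = 13)
  q = 3: r = 9, s = 3 − 3·(-4) = 15, t = -5 − 3·7 = -26  (check: 401·15 + 231·(-26) = 9)
  q = 1: r = 4, s = -4 − 1·15 = -19, t = 7 − 1·(-26) = 33  (check: 401·(-19) + 231·33 = 4)
  q = 2: r = 1, s = 15 − 2·(-19) = 53, t = -26 − 2·33 = -92  (check: 401·53 + 231·(-92) = 1)
The row with r = 1 (the gcd) gives the Bezout coefficients s = 53, t = -92.
Result: 401 · (53) + 231 · (-92) = 1.

gcd(401, 231) = 1; s = 53, t = -92 (check: 401·53 + 231·(-92) = 1).


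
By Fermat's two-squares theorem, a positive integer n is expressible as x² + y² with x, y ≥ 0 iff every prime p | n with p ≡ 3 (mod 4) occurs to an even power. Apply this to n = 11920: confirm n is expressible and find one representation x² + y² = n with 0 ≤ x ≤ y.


Step 1: Factor n = 11920 = 2^4 · 5 · 149.
Step 2: Check the mod-4 condition on each prime factor: 2 = 2 (special); 5 ≡ 1 (mod 4), exponent 1; 149 ≡ 1 (mod 4), exponent 1.
All primes ≡ 3 (mod 4) appear to even exponent (or don't appear), so by the two-squares theorem n IS expressible as a sum of two squares.
Step 3: Build a representation. Group n = k² · m with k = 4 and m = 5 · 149 = 745 (a product of primes ≡ 1 (mod 4)); a representation of m scales to one of n via (k·x)² + (k·y)² = k²(x² + y²). Each prime p ≡ 1 (mod 4) is itself a sum of two squares; find a² by testing p − a² for a perfect square:
  5: 5 − 1² = 4 = 2² ⇒ 5 = 1² + 2².
  149: 149 − 1² = 148, 149 − 2² = 145, 149 − 3² = 140, 149 − 4² = 133, 149 − 5² = 124, 149 − 6² = 113, 149 − 7² = 100 = 10² ⇒ 149 = 7² + 10².
  Combine using the Brahmagupta–Fibonacci identity (a² + b²)(c² + d²) = (ac − bd)² + (ad + bc)² = (ac + bd)² + (ad − bc)²:
  5 · 149 = 745: from (1² + 2²)(7² + 10²), take (1·7 − 2·10, 1·10 + 2·7) = (7 − 20, 10 + 14) = (-13, 24); dropping signs (only squares matter) gives (13, 24); check 13² + 24² = 169 + 576 = 745 ✓.
  Scale by k = 4: (4·13, 4·24) = (52, 96).
Step 4: Order so x ≤ y and verify: 52² + 96² = 2704 + 9216 = 11920 = n. ✓

n = 11920 = 52² + 96² (one valid representation with x ≤ y).


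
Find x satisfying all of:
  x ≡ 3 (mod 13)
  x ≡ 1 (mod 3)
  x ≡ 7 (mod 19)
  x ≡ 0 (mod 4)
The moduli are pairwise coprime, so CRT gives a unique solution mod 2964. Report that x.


Product of moduli M = 13 · 3 · 19 · 4 = 2964.
Merge one congruence at a time:
  Start: x ≡ 3 (mod 13).
  Combine with x ≡ 1 (mod 3); new modulus lcm = 39.
    Write x = 3 + 13·t and substitute into x ≡ 1 (mod 3): 13·t ≡ 1 − 3 = -2 (mod 3).
    Reduce coefficients mod 3: 1·t ≡ 1 (mod 3).
    So t ≡ 1 (mod 3).
    Then x = 3 + 13·1 = 16, valid modulo lcm(13, 3) = 39: x ≡ 16 (mod 39).
  Combine with x ≡ 7 (mod 19); new modulus lcm = 741.
    Write x = 16 + 39·t and substitute into x ≡ 7 (mod 19): 39·t ≡ 7 − 16 = -9 (mod 19).
    Reduce coefficients mod 19: 1·t ≡ 10 (mod 19).
    So t ≡ 10 (mod 19).
    Then x = 16 + 39·10 = 406, valid modulo lcm(39, 19) = 741: x ≡ 406 (mod 741).
  Combine with x ≡ 0 (mod 4); new modulus lcm = 2964.
    Write x = 406 + 741·t and substitute into x ≡ 0 (mod 4): 741·t ≡ 0 − 406 = -406 (mod 4).
    Reduce coefficients mod 4: 1·t ≡ 2 (mod 4).
    So t ≡ 2 (mod 4).
    Then x = 406 + 741·2 = 1888, valid modulo lcm(741, 4) = 2964: x ≡ 1888 (mod 2964).
Verify against each original: 1888 mod 13 = 3, 1888 mod 3 = 1, 1888 mod 19 = 7, 1888 mod 4 = 0.

x ≡ 1888 (mod 2964).


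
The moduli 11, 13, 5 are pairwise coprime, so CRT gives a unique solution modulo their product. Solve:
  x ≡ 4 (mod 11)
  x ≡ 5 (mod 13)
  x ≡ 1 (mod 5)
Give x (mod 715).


Moduli 11, 13, 5 are pairwise coprime; by CRT there is a unique solution modulo M = 11 · 13 · 5 = 715.
Solve pairwise, accumulating the modulus:
  Start with x ≡ 4 (mod 11).
  Combine with x ≡ 5 (mod 13): since gcd(11, 13) = 1, we get a unique residue mod 143.
    Write x = 4 + 11·t and substitute into x ≡ 5 (mod 13): 11·t ≡ 5 − 4 = 1 (mod 13).
    The inverse of 11 mod 13 is 6 (since 11·6 = 66 = 5·13 + 1), so t ≡ 6·1 = 6 ≡ 6 (mod 13).
    Then x = 4 + 11·6 = 70, valid modulo lcm(11, 13) = 143: x ≡ 70 (mod 143).
  Combine with x ≡ 1 (mod 5): since gcd(143, 5) = 1, we get a unique residue mod 715.
    Write x = 70 + 143·t and substitute into x ≡ 1 (mod 5): 143·t ≡ 1 − 70 = -69 (mod 5).
    Reduce coefficients mod 5: 3·t ≡ 1 (mod 5).
    The inverse of 3 mod 5 is 2 (since 3·2 = 6 = 1·5 + 1), so t ≡ 2·1 = 2 ≡ 2 (mod 5).
    Then x = 70 + 143·2 = 356, valid modulo lcm(143, 5) = 715: x ≡ 356 (mod 715).
Verify: 356 mod 11 = 4 ✓, 356 mod 13 = 5 ✓, 356 mod 5 = 1 ✓.

x ≡ 356 (mod 715).


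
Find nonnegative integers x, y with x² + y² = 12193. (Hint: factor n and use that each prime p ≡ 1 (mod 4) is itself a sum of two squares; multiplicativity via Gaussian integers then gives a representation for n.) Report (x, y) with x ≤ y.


Step 1: Factor n = 12193 = 89 · 137.
Step 2: Check the mod-4 condition on each prime factor: 89 ≡ 1 (mod 4), exponent 1; 137 ≡ 1 (mod 4), exponent 1.
All primes ≡ 3 (mod 4) appear to even exponent (or don't appear), so by the two-squares theorem n IS expressible as a sum of two squares.
Step 3: Build a representation. Here n = 89 · 137 is a product of primes ≡ 1 (mod 4). Each prime p ≡ 1 (mod 4) is itself a sum of two squares; find a² by testing p − a² for a perfect square:
  89: 89 − 1² = 88, 89 − 2² = 85, 89 − 3² = 80, 89 − 4² = 73, 89 − 5² = 64 = 8² ⇒ 89 = 5² + 8².
  137: 137 − 1² = 136, 137 − 2² = 133, 137 − 3² = 128, 137 − 4² = 121 = 11² ⇒ 137 = 4² + 11².
  Combine using the Brahmagupta–Fibonacci identity (a² + b²)(c² + d²) = (ac − bd)² + (ad + bc)² = (ac + bd)² + (ad − bc)²:
  89 · 137 = 12193: from (5² + 8²)(4² + 11²), take (5·4 − 8·11, 5·11 + 8·4) = (20 − 88, 55 + 32) = (-68, 87); dropping signs (only squares matter) gives (68, 87); check 68² + 87² = 4624 + 7569 = 12193 ✓.
Step 4: Order so x ≤ y and verify: 68² + 87² = 4624 + 7569 = 12193 = n. ✓

n = 12193 = 68² + 87² (one valid representation with x ≤ y).


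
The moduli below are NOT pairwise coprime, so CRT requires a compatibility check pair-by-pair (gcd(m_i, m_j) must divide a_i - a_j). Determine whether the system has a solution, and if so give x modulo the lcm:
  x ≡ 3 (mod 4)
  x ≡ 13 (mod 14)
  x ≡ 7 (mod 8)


Moduli 4, 14, 8 are not pairwise coprime, so CRT works modulo lcm(m_i) when all pairwise compatibility conditions hold.
Pairwise compatibility: gcd(m_i, m_j) must divide a_i - a_j for every pair.
Merge one congruence at a time:
  Start: x ≡ 3 (mod 4).
  Combine with x ≡ 13 (mod 14): gcd(4, 14) = 2; 13 - 3 = 10, which IS divisible by 2, so compatible.
    Write x = 3 + 4·t and substitute into x ≡ 13 (mod 14): 4·t ≡ 13 − 3 = 10 (mod 14).
    Divide the congruence (and modulus) by g = 2: 2·t ≡ 5 (mod 7).
    The inverse of 2 mod 7 is 4 (since 2·4 = 8 = 1·7 + 1), so t ≡ 4·5 = 20 ≡ 6 (mod 7).
    Then x = 3 + 4·6 = 27, valid modulo lcm(4, 14) = 28: x ≡ 27 (mod 28).
  Combine with x ≡ 7 (mod 8): gcd(28, 8) = 4; 7 - 27 = -20, which IS divisible by 4, so compatible.
    Write x = 27 + 28·t and substitute into x ≡ 7 (mod 8): 28·t ≡ 7 − 27 = -20 (mod 8).
    Divide the congruence (and modulus) by g = 4: 7·t ≡ -5 (mod 2).
    Reduce coefficients mod 2: 1·t ≡ 1 (mod 2).
    So t ≡ 1 (mod 2).
    Then x = 27 + 28·1 = 55, valid modulo lcm(28, 8) = 56: x ≡ 55 (mod 56).
Verify: 55 mod 4 = 3, 55 mod 14 = 13, 55 mod 8 = 7.

x ≡ 55 (mod 56).


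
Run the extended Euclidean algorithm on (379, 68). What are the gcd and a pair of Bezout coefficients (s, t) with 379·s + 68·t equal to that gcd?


Euclidean algorithm on (379, 68) — divide until remainder is 0:
  379 = 5 · 68 + 39
  68 = 1 · 39 + 29
  39 = 1 · 29 + 10
  29 = 2 · 10 + 9
  10 = 1 · 9 + 1
  9 = 9 · 1 + 0
gcd(379, 68) = 1.
Track Bezout coefficients alongside the remainders: start with r₀ = 379 = a·1 + b·0 (s = 1, t = 0) and r₁ = 68 = a·0 + b·1 (s = 0, t = 1); each new remainder r_{k+1} = r_{k-1} − q_k·r_k inherits s_{k+1} = s_{k-1} − q_k·s_k, t_{k+1} = t_{k-1} − q_k·t_k, so r_k = a·s_k + b·t_k at every step:
  q = 5: r = 39, s = 1 − 5·0 = 1, t = 0 − 5·1 = -5  (check: 379·1 + 68·(-5) = 39)
  q = 1: r = 29, s = 0 − 1·1 = -1, t = 1 − 1·(-5) = 6  (check: 379·(-1) + 68·6 = 29)
  q = 1: r = 10, s = 1 − 1·(-1) = 2, t = -5 − 1·6 = -11  (check: 379·2 + 68·(-11) = 10)
  q = 2: r = 9, s = -1 − 2·2 = -5, t = 6 − 2·(-11) = 28  (check: 379·(-5) + 68·28 = 9)
  q = 1: r = 1, s = 2 − 1·(-5) = 7, t = -11 − 1·28 = -39  (check: 379·7 + 68·(-39) = 1)
The row with r = 1 (the gcd) gives the Bezout coefficients s = 7, t = -39.
Result: 379 · (7) + 68 · (-39) = 1.

gcd(379, 68) = 1; s = 7, t = -39 (check: 379·7 + 68·(-39) = 1).


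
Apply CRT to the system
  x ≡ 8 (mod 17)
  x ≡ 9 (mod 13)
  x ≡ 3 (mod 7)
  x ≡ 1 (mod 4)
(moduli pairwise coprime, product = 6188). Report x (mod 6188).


Product of moduli M = 17 · 13 · 7 · 4 = 6188.
Merge one congruence at a time:
  Start: x ≡ 8 (mod 17).
  Combine with x ≡ 9 (mod 13); new modulus lcm = 221.
    Write x = 8 + 17·t and substitute into x ≡ 9 (mod 13): 17·t ≡ 9 − 8 = 1 (mod 13).
    Reduce coefficients mod 13: 4·t ≡ 1 (mod 13).
    The inverse of 4 mod 13 is 10 (since 4·10 = 40 = 3·13 + 1), so t ≡ 10·1 = 10 ≡ 10 (mod 13).
    Then x = 8 + 17·10 = 178, valid modulo lcm(17, 13) = 221: x ≡ 178 (mod 221).
  Combine with x ≡ 3 (mod 7); new modulus lcm = 1547.
    Write x = 178 + 221·t and substitute into x ≡ 3 (mod 7): 221·t ≡ 3 − 178 = -175 (mod 7).
    Reduce coefficients mod 7: 4·t ≡ 0 (mod 7).
    The inverse of 4 mod 7 is 2 (since 4·2 = 8 = 1·7 + 1), so t ≡ 2·0 = 0 ≡ 0 (mod 7).
    Then x = 178 + 221·0 = 178, valid modulo lcm(221, 7) = 1547: x ≡ 178 (mod 1547).
  Combine with x ≡ 1 (mod 4); new modulus lcm = 6188.
    Write x = 178 + 1547·t and substitute into x ≡ 1 (mod 4): 1547·t ≡ 1 − 178 = -177 (mod 4).
    Reduce coefficients mod 4: 3·t ≡ 3 (mod 4).
    The inverse of 3 mod 4 is 3 (since 3·3 = 9 = 2·4 + 1), so t ≡ 3·3 = 9 ≡ 1 (mod 4).
    Then x = 178 + 1547·1 = 1725, valid modulo lcm(1547, 4) = 6188: x ≡ 1725 (mod 6188).
Verify against each original: 1725 mod 17 = 8, 1725 mod 13 = 9, 1725 mod 7 = 3, 1725 mod 4 = 1.

x ≡ 1725 (mod 6188).


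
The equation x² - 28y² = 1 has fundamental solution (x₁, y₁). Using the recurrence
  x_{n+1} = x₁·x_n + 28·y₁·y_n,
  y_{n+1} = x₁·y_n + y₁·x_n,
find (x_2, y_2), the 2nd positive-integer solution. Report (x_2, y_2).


Step 1: Find the fundamental solution (x₁, y₁) of x² - 28y² = 1.
  Expand √28 as a continued fraction. a₀ = ⌊√28⌋ = 5; iterate m_{k+1} = d_k·a_k − m_k, d_{k+1} = (28 − m_{k+1}²)/d_k, a_{k+1} = ⌊(a₀ + m_{k+1})/d_{k+1}⌋ (starting m₀ = 0, d₀ = 1), with convergents p_k = a_k·p_{k-1} + p_{k-2}, q_k = a_k·q_{k-1} + q_{k-2} (p₋₁ = 1, q₋₁ = 0):
  k = 0: a₀ = 5; p₀/q₀ = 5/1; p₀² − 28·q₀² = 25 − 28 = -3.
  k = 1: m = 5, d = 3, a = ⌊(5 + 5)/3⌋ = 3; p/q = (3·5 + 1)/(3·1 + 0) = 16/3; p² − 28·q² = 256 − 252 = 4.
  k = 2: m = 4, d = 4, a = ⌊(5 + 4)/4⌋ = 2; p/q = (2·16 + 5)/(2·3 + 1) = 37/7; p² − 28·q² = 1369 − 1372 = -3.
  k = 3: m = 4, d = 3, a = ⌊(5 + 4)/3⌋ = 3; p/q = (3·37 + 16)/(3·7 + 3) = 127/24; p² − 28·q² = 16129 − 16128 = 1.
  The first convergent with p² − 28·q² = 1 gives the fundamental solution (x₁, y₁) = (127, 24).
Step 2: Apply the recurrence (x_{n+1}, y_{n+1}) = (x₁x_n + 28y₁y_n, x₁y_n + y₁x_n) repeatedly.
  From (x_1, y_1) = (127, 24): x_2 = 127·127 + 28·24·24 = 32257; y_2 = 127·24 + 24·127 = 6096.
Step 3: Verify x_2² - 28·y_2² = 1040514049 - 1040514048 = 1 (should be 1). ✓

(x_1, y_1) = (127, 24); (x_2, y_2) = (32257, 6096).


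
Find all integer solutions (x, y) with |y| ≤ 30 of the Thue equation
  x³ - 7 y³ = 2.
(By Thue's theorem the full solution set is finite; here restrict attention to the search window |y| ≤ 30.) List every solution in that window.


The equation is x³ - 7y³ = 2. For fixed y, x³ = 7·y³ + 2, so a solution requires the RHS to be a perfect cube.
Strategy: iterate y from -30 to 30, compute RHS = 7·y³ + 2, and check whether it is a (positive or negative) perfect cube.
Check small values of y:
  y = 0: RHS = 2 is not a perfect cube.
  y = 1: RHS = 9 is not a perfect cube.
  y = -1: RHS = -5 is not a perfect cube.
  y = 2: RHS = 58 is not a perfect cube.
  y = -2: RHS = -54 is not a perfect cube.
  y = 3: RHS = 191 is not a perfect cube.
  y = -3: RHS = -187 is not a perfect cube.
Continuing the search up to |y| = 30 finds no solutions either.
No (x, y) in the scanned range satisfies the equation.

No integer solutions with |y| ≤ 30.


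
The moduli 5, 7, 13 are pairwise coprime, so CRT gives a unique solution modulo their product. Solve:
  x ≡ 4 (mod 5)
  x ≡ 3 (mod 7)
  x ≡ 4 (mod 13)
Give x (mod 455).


Moduli 5, 7, 13 are pairwise coprime; by CRT there is a unique solution modulo M = 5 · 7 · 13 = 455.
Solve pairwise, accumulating the modulus:
  Start with x ≡ 4 (mod 5).
  Combine with x ≡ 3 (mod 7): since gcd(5, 7) = 1, we get a unique residue mod 35.
    Write x = 4 + 5·t and substitute into x ≡ 3 (mod 7): 5·t ≡ 3 − 4 = -1 (mod 7).
    Reduce coefficients mod 7: 5·t ≡ 6 (mod 7).
    The inverse of 5 mod 7 is 3 (since 5·3 = 15 = 2·7 + 1), so t ≡ 3·6 = 18 ≡ 4 (mod 7).
    Then x = 4 + 5·4 = 24, valid modulo lcm(5, 7) = 35: x ≡ 24 (mod 35).
  Combine with x ≡ 4 (mod 13): since gcd(35, 13) = 1, we get a unique residue mod 455.
    Write x = 24 + 35·t and substitute into x ≡ 4 (mod 13): 35·t ≡ 4 − 24 = -20 (mod 13).
    Reduce coefficients mod 13: 9·t ≡ 6 (mod 13).
    The inverse of 9 mod 13 is 3 (since 9·3 = 27 = 2·13 + 1), so t ≡ 3·6 = 18 ≡ 5 (mod 13).
    Then x = 24 + 35·5 = 199, valid modulo lcm(35, 13) = 455: x ≡ 199 (mod 455).
Verify: 199 mod 5 = 4 ✓, 199 mod 7 = 3 ✓, 199 mod 13 = 4 ✓.

x ≡ 199 (mod 455).


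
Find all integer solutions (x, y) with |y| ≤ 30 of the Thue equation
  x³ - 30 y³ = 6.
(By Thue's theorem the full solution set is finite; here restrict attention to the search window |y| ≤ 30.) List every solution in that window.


The equation is x³ - 30y³ = 6. For fixed y, x³ = 30·y³ + 6, so a solution requires the RHS to be a perfect cube.
Strategy: iterate y from -30 to 30, compute RHS = 30·y³ + 6, and check whether it is a (positive or negative) perfect cube.
Check small values of y:
  y = 0: RHS = 6 is not a perfect cube.
  y = 1: RHS = 36 is not a perfect cube.
  y = -1: RHS = -24 is not a perfect cube.
  y = 2: RHS = 246 is not a perfect cube.
  y = -2: RHS = -234 is not a perfect cube.
  y = 3: RHS = 816 is not a perfect cube.
  y = -3: RHS = -804 is not a perfect cube.
Continuing the search up to |y| = 30 finds no solutions either.
No (x, y) in the scanned range satisfies the equation.

No integer solutions with |y| ≤ 30.


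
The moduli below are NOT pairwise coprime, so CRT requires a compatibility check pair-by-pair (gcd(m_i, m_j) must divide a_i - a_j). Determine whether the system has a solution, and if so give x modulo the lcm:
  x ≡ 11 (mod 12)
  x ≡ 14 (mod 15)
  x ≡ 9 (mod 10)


Moduli 12, 15, 10 are not pairwise coprime, so CRT works modulo lcm(m_i) when all pairwise compatibility conditions hold.
Pairwise compatibility: gcd(m_i, m_j) must divide a_i - a_j for every pair.
Merge one congruence at a time:
  Start: x ≡ 11 (mod 12).
  Combine with x ≡ 14 (mod 15): gcd(12, 15) = 3; 14 - 11 = 3, which IS divisible by 3, so compatible.
    Write x = 11 + 12·t and substitute into x ≡ 14 (mod 15): 12·t ≡ 14 − 11 = 3 (mod 15).
    Divide the congruence (and modulus) by g = 3: 4·t ≡ 1 (mod 5).
    The inverse of 4 mod 5 is 4 (since 4·4 = 16 = 3·5 + 1), so t ≡ 4·1 = 4 ≡ 4 (mod 5).
    Then x = 11 + 12·4 = 59, valid modulo lcm(12, 15) = 60: x ≡ 59 (mod 60).
  Combine with x ≡ 9 (mod 10): gcd(60, 10) = 10; 9 - 59 = -50, which IS divisible by 10, so compatible.
    Write x = 59 + 60·t and substitute into x ≡ 9 (mod 10): 60·t ≡ 9 − 59 = -50 (mod 10).
    Divide the congruence (and modulus) by g = 10: 6·t ≡ -5 (mod 1).
    Modulo 1 every t works; take t = 0.
    Then x = 59 + 60·0 = 59, valid modulo lcm(60, 10) = 60: x ≡ 59 (mod 60).
Verify: 59 mod 12 = 11, 59 mod 15 = 14, 59 mod 10 = 9.

x ≡ 59 (mod 60).


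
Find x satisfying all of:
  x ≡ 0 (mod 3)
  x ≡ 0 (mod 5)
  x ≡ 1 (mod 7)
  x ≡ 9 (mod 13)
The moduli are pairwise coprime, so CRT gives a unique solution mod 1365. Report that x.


Product of moduli M = 3 · 5 · 7 · 13 = 1365.
Merge one congruence at a time:
  Start: x ≡ 0 (mod 3).
  Combine with x ≡ 0 (mod 5); new modulus lcm = 15.
    Write x = 0 + 3·t and substitute into x ≡ 0 (mod 5): 3·t ≡ 0 − 0 = 0 (mod 5).
    The inverse of 3 mod 5 is 2 (since 3·2 = 6 = 1·5 + 1), so t ≡ 2·0 = 0 ≡ 0 (mod 5).
    Then x = 0 + 3·0 = 0, valid modulo lcm(3, 5) = 15: x ≡ 0 (mod 15).
  Combine with x ≡ 1 (mod 7); new modulus lcm = 105.
    Write x = 0 + 15·t and substitute into x ≡ 1 (mod 7): 15·t ≡ 1 − 0 = 1 (mod 7).
    Reduce coefficients mod 7: 1·t ≡ 1 (mod 7).
    So t ≡ 1 (mod 7).
    Then x = 0 + 15·1 = 15, valid modulo lcm(15, 7) = 105: x ≡ 15 (mod 105).
  Combine with x ≡ 9 (mod 13); new modulus lcm = 1365.
    Write x = 15 + 105·t and substitute into x ≡ 9 (mod 13): 105·t ≡ 9 − 15 = -6 (mod 13).
    Reduce coefficients mod 13: 1·t ≡ 7 (mod 13).
    So t ≡ 7 (mod 13).
    Then x = 15 + 105·7 = 750, valid modulo lcm(105, 13) = 1365: x ≡ 750 (mod 1365).
Verify against each original: 750 mod 3 = 0, 750 mod 5 = 0, 750 mod 7 = 1, 750 mod 13 = 9.

x ≡ 750 (mod 1365).


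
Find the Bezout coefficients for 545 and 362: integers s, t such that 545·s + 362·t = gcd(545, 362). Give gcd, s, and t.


Euclidean algorithm on (545, 362) — divide until remainder is 0:
  545 = 1 · 362 + 183
  362 = 1 · 183 + 179
  183 = 1 · 179 + 4
  179 = 44 · 4 + 3
  4 = 1 · 3 + 1
  3 = 3 · 1 + 0
gcd(545, 362) = 1.
Track Bezout coefficients alongside the remainders: start with r₀ = 545 = a·1 + b·0 (s = 1, t = 0) and r₁ = 362 = a·0 + b·1 (s = 0, t = 1); each new remainder r_{k+1} = r_{k-1} − q_k·r_k inherits s_{k+1} = s_{k-1} − q_k·s_k, t_{k+1} = t_{k-1} − q_k·t_k, so r_k = a·s_k + b·t_k at every step:
  q = 1: r = 183, s = 1 − 1·0 = 1, t = 0 − 1·1 = -1  (check: 545·1 + 362·(-1) = 183)
  q = 1: r = 179, s = 0 − 1·1 = -1, t = 1 − 1·(-1) = 2  (check: 545·(-1) + 362·2 = 179)
  q = 1: r = 4, s = 1 − 1·(-1) = 2, t = -1 − 1·2 = -3  (check: 545·2 + 362·(-3) = 4)
  q = 44: r = 3, s = -1 − 44·2 = -89, t = 2 − 44·(-3) = 134  (check: 545·(-89) + 362·134 = 3)
  q = 1: r = 1, s = 2 − 1·(-89) = 91, t = -3 − 1·134 = -137  (check: 545·91 + 362·(-137) = 1)
The row with r = 1 (the gcd) gives the Bezout coefficients s = 91, t = -137.
Result: 545 · (91) + 362 · (-137) = 1.

gcd(545, 362) = 1; s = 91, t = -137 (check: 545·91 + 362·(-137) = 1).


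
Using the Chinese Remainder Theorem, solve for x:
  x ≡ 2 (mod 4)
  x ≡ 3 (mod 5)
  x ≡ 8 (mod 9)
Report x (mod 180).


Moduli 4, 5, 9 are pairwise coprime; by CRT there is a unique solution modulo M = 4 · 5 · 9 = 180.
Solve pairwise, accumulating the modulus:
  Start with x ≡ 2 (mod 4).
  Combine with x ≡ 3 (mod 5): since gcd(4, 5) = 1, we get a unique residue mod 20.
    Write x = 2 + 4·t and substitute into x ≡ 3 (mod 5): 4·t ≡ 3 − 2 = 1 (mod 5).
    The inverse of 4 mod 5 is 4 (since 4·4 = 16 = 3·5 + 1), so t ≡ 4·1 = 4 ≡ 4 (mod 5).
    Then x = 2 + 4·4 = 18, valid modulo lcm(4, 5) = 20: x ≡ 18 (mod 20).
  Combine with x ≡ 8 (mod 9): since gcd(20, 9) = 1, we get a unique residue mod 180.
    Write x = 18 + 20·t and substitute into x ≡ 8 (mod 9): 20·t ≡ 8 − 18 = -10 (mod 9).
    Reduce coefficients mod 9: 2·t ≡ 8 (mod 9).
    The inverse of 2 mod 9 is 5 (since 2·5 = 10 = 1·9 + 1), so t ≡ 5·8 = 40 ≡ 4 (mod 9).
    Then x = 18 + 20·4 = 98, valid modulo lcm(20, 9) = 180: x ≡ 98 (mod 180).
Verify: 98 mod 4 = 2 ✓, 98 mod 5 = 3 ✓, 98 mod 9 = 8 ✓.

x ≡ 98 (mod 180).


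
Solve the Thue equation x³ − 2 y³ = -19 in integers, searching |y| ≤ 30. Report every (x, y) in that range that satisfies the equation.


The equation is x³ - 2y³ = -19. For fixed y, x³ = 2·y³ − 19, so a solution requires the RHS to be a perfect cube.
Strategy: iterate y from -30 to 30, compute RHS = 2·y³ − 19, and check whether it is a (positive or negative) perfect cube.
Check small values of y:
  y = 0: RHS = -19 is not a perfect cube.
  y = 1: RHS = -17 is not a perfect cube.
  y = -1: RHS = -21 is not a perfect cube.
  y = 2: RHS = -3 is not a perfect cube.
  y = -2: RHS = -35 is not a perfect cube.
  y = 3: RHS = 35 is not a perfect cube.
  y = -3: RHS = -73 is not a perfect cube.
Continuing the search up to |y| = 30 finds no solutions either.
No (x, y) in the scanned range satisfies the equation.

No integer solutions with |y| ≤ 30.


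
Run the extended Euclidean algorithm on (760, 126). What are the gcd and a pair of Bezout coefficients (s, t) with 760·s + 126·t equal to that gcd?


Euclidean algorithm on (760, 126) — divide until remainder is 0:
  760 = 6 · 126 + 4
  126 = 31 · 4 + 2
  4 = 2 · 2 + 0
gcd(760, 126) = 2.
Track Bezout coefficients alongside the remainders: start with r₀ = 760 = a·1 + b·0 (s = 1, t = 0) and r₁ = 126 = a·0 + b·1 (s = 0, t = 1); each new remainder r_{k+1} = r_{k-1} − q_k·r_k inherits s_{k+1} = s_{k-1} − q_k·s_k, t_{k+1} = t_{k-1} − q_k·t_k, so r_k = a·s_k + b·t_k at every step:
  q = 6: r = 4, s = 1 − 6·0 = 1, t = 0 − 6·1 = -6  (check: 760·1 + 126·(-6) = 4)
  q = 31: r = 2, s = 0 − 31·1 = -31, t = 1 − 31·(-6) = 187  (check: 760·(-31) + 126·187 = 2)
The row with r = 2 (the gcd) gives the Bezout coefficients s = -31, t = 187.
Result: 760 · (-31) + 126 · (187) = 2.

gcd(760, 126) = 2; s = -31, t = 187 (check: 760·(-31) + 126·187 = 2).


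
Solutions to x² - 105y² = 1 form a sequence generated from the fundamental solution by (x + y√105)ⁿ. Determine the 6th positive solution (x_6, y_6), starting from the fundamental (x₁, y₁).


Step 1: Find the fundamental solution (x₁, y₁) of x² - 105y² = 1.
  Expand √105 as a continued fraction. a₀ = ⌊√105⌋ = 10; iterate m_{k+1} = d_k·a_k − m_k, d_{k+1} = (105 − m_{k+1}²)/d_k, a_{k+1} = ⌊(a₀ + m_{k+1})/d_{k+1}⌋ (starting m₀ = 0, d₀ = 1), with convergents p_k = a_k·p_{k-1} + p_{k-2}, q_k = a_k·q_{k-1} + q_{k-2} (p₋₁ = 1, q₋₁ = 0):
  k = 0: a₀ = 10; p₀/q₀ = 10/1; p₀² − 105·q₀² = 100 − 105 = -5.
  k = 1: m = 10, d = 5, a = ⌊(10 + 10)/5⌋ = 4; p/q = (4·10 + 1)/(4·1 + 0) = 41/4; p² − 105·q² = 1681 − 1680 = 1.
  The first convergent with p² − 105·q² = 1 gives the fundamental solution (x₁, y₁) = (41, 4).
Step 2: Apply the recurrence (x_{n+1}, y_{n+1}) = (x₁x_n + 105y₁y_n, x₁y_n + y₁x_n) repeatedly.
  From (x_1, y_1) = (41, 4): x_2 = 41·41 + 105·4·4 = 3361; y_2 = 41·4 + 4·41 = 328.
  From (x_2, y_2) = (3361, 328): x_3 = 41·3361 + 105·4·328 = 275561; y_3 = 41·328 + 4·3361 = 26892.
  From (x_3, y_3) = (275561, 26892): x_4 = 41·275561 + 105·4·26892 = 22592641; y_4 = 41·26892 + 4·275561 = 2204816.
  From (x_4, y_4) = (22592641, 2204816): x_5 = 41·22592641 + 105·4·2204816 = 1852321001; y_5 = 41·2204816 + 4·22592641 = 180768020.
  From (x_5, y_5) = (1852321001, 180768020): x_6 = 41·1852321001 + 105·4·180768020 = 151867729441; y_6 = 41·180768020 + 4·1852321001 = 14820772824.
Step 3: Verify x_6² - 105·y_6² = 23063807245564778172481 - 23063807245564778172480 = 1 (should be 1). ✓

(x_1, y_1) = (41, 4); (x_6, y_6) = (151867729441, 14820772824).


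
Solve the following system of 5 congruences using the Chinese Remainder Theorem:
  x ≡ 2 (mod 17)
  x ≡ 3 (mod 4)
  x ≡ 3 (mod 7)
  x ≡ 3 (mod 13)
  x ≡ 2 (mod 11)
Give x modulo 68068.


Product of moduli M = 17 · 4 · 7 · 13 · 11 = 68068.
Merge one congruence at a time:
  Start: x ≡ 2 (mod 17).
  Combine with x ≡ 3 (mod 4); new modulus lcm = 68.
    Write x = 2 + 17·t and substitute into x ≡ 3 (mod 4): 17·t ≡ 3 − 2 = 1 (mod 4).
    Reduce coefficients mod 4: 1·t ≡ 1 (mod 4).
    So t ≡ 1 (mod 4).
    Then x = 2 + 17·1 = 19, valid modulo lcm(17, 4) = 68: x ≡ 19 (mod 68).
  Combine with x ≡ 3 (mod 7); new modulus lcm = 476.
    Write x = 19 + 68·t and substitute into x ≡ 3 (mod 7): 68·t ≡ 3 − 19 = -16 (mod 7).
    Reduce coefficients mod 7: 5·t ≡ 5 (mod 7).
    The inverse of 5 mod 7 is 3 (since 5·3 = 15 = 2·7 + 1), so t ≡ 3·5 = 15 ≡ 1 (mod 7).
    Then x = 19 + 68·1 = 87, valid modulo lcm(68, 7) = 476: x ≡ 87 (mod 476).
  Combine with x ≡ 3 (mod 13); new modulus lcm = 6188.
    Write x = 87 + 476·t and substitute into x ≡ 3 (mod 13): 476·t ≡ 3 − 87 = -84 (mod 13).
    Reduce coefficients mod 13: 8·t ≡ 7 (mod 13).
    The inverse of 8 mod 13 is 5 (since 8·5 = 40 = 3·13 + 1), so t ≡ 5·7 = 35 ≡ 9 (mod 13).
    Then x = 87 + 476·9 = 4371, valid modulo lcm(476, 13) = 6188: x ≡ 4371 (mod 6188).
  Combine with x ≡ 2 (mod 11); new modulus lcm = 68068.
    Write x = 4371 + 6188·t and substitute into x ≡ 2 (mod 11): 6188·t ≡ 2 − 4371 = -4369 (mod 11).
    Reduce coefficients mod 11: 6·t ≡ 9 (mod 11).
    The inverse of 6 mod 11 is 2 (since 6·2 = 12 = 1·11 + 1), so t ≡ 2·9 = 18 ≡ 7 (mod 11).
    Then x = 4371 + 6188·7 = 47687, valid modulo lcm(6188, 11) = 68068: x ≡ 47687 (mod 68068).
Verify against each original: 47687 mod 17 = 2, 47687 mod 4 = 3, 47687 mod 7 = 3, 47687 mod 13 = 3, 47687 mod 11 = 2.

x ≡ 47687 (mod 68068).


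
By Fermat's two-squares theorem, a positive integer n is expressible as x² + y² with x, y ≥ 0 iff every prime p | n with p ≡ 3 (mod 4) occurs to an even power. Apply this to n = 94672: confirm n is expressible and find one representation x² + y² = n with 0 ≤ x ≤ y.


Step 1: Factor n = 94672 = 2^4 · 61 · 97.
Step 2: Check the mod-4 condition on each prime factor: 2 = 2 (special); 61 ≡ 1 (mod 4), exponent 1; 97 ≡ 1 (mod 4), exponent 1.
All primes ≡ 3 (mod 4) appear to even exponent (or don't appear), so by the two-squares theorem n IS expressible as a sum of two squares.
Step 3: Build a representation. Group n = k² · m with k = 4 and m = 61 · 97 = 5917 (a product of primes ≡ 1 (mod 4)); a representation of m scales to one of n via (k·x)² + (k·y)² = k²(x² + y²). Each prime p ≡ 1 (mod 4) is itself a sum of two squares; find a² by testing p − a² for a perfect square:
  61: 61 − 1² = 60, 61 − 2² = 57, 61 − 3² = 52, 61 − 4² = 45, 61 − 5² = 36 = 6² ⇒ 61 = 5² + 6².
  97: 97 − 1² = 96, 97 − 2² = 93, 97 − 3² = 88, 97 − 4² = 81 = 9² ⇒ 97 = 4² + 9².
  Combine using the Brahmagupta–Fibonacci identity (a² + b²)(c² + d²) = (ac − bd)² + (ad + bc)² = (ac + bd)² + (ad − bc)²:
  61 · 97 = 5917: from (5² + 6²)(4² + 9²), take (5·4 − 6·9, 5·9 + 6·4) = (20 − 54, 45 + 24) = (-34, 69); dropping signs (only squares matter) gives (34, 69); check 34² + 69² = 1156 + 4761 = 5917 ✓.
  Scale by k = 4: (4·34, 4·69) = (136, 276).
Step 4: Order so x ≤ y and verify: 136² + 276² = 18496 + 76176 = 94672 = n. ✓

n = 94672 = 136² + 276² (one valid representation with x ≤ y).


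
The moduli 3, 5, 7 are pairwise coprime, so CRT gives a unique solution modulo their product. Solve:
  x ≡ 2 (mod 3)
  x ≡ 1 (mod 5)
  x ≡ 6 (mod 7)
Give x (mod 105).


Moduli 3, 5, 7 are pairwise coprime; by CRT there is a unique solution modulo M = 3 · 5 · 7 = 105.
Solve pairwise, accumulating the modulus:
  Start with x ≡ 2 (mod 3).
  Combine with x ≡ 1 (mod 5): since gcd(3, 5) = 1, we get a unique residue mod 15.
    Write x = 2 + 3·t and substitute into x ≡ 1 (mod 5): 3·t ≡ 1 − 2 = -1 (mod 5).
    Reduce coefficients mod 5: 3·t ≡ 4 (mod 5).
    The inverse of 3 mod 5 is 2 (since 3·2 = 6 = 1·5 + 1), so t ≡ 2·4 = 8 ≡ 3 (mod 5).
    Then x = 2 + 3·3 = 11, valid modulo lcm(3, 5) = 15: x ≡ 11 (mod 15).
  Combine with x ≡ 6 (mod 7): since gcd(15, 7) = 1, we get a unique residue mod 105.
    Write x = 11 + 15·t and substitute into x ≡ 6 (mod 7): 15·t ≡ 6 − 11 = -5 (mod 7).
    Reduce coefficients mod 7: 1·t ≡ 2 (mod 7).
    So t ≡ 2 (mod 7).
    Then x = 11 + 15·2 = 41, valid modulo lcm(15, 7) = 105: x ≡ 41 (mod 105).
Verify: 41 mod 3 = 2 ✓, 41 mod 5 = 1 ✓, 41 mod 7 = 6 ✓.

x ≡ 41 (mod 105).


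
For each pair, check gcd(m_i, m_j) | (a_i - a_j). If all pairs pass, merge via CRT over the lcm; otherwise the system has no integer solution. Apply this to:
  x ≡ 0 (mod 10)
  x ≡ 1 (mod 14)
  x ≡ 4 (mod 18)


Moduli 10, 14, 18 are not pairwise coprime, so CRT works modulo lcm(m_i) when all pairwise compatibility conditions hold.
Pairwise compatibility: gcd(m_i, m_j) must divide a_i - a_j for every pair.
Merge one congruence at a time:
  Start: x ≡ 0 (mod 10).
  Combine with x ≡ 1 (mod 14): gcd(10, 14) = 2, and 1 - 0 = 1 is NOT divisible by 2.
    ⇒ system is inconsistent (no integer solution).

No solution (the system is inconsistent).


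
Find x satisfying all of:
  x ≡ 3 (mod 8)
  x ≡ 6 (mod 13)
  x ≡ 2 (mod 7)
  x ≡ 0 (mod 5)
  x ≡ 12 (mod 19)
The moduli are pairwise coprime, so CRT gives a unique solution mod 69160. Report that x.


Product of moduli M = 8 · 13 · 7 · 5 · 19 = 69160.
Merge one congruence at a time:
  Start: x ≡ 3 (mod 8).
  Combine with x ≡ 6 (mod 13); new modulus lcm = 104.
    Write x = 3 + 8·t and substitute into x ≡ 6 (mod 13): 8·t ≡ 6 − 3 = 3 (mod 13).
    The inverse of 8 mod 13 is 5 (since 8·5 = 40 = 3·13 + 1), so t ≡ 5·3 = 15 ≡ 2 (mod 13).
    Then x = 3 + 8·2 = 19, valid modulo lcm(8, 13) = 104: x ≡ 19 (mod 104).
  Combine with x ≡ 2 (mod 7); new modulus lcm = 728.
    Write x = 19 + 104·t and substitute into x ≡ 2 (mod 7): 104·t ≡ 2 − 19 = -17 (mod 7).
    Reduce coefficients mod 7: 6·t ≡ 4 (mod 7).
    The inverse of 6 mod 7 is 6 (since 6·6 = 36 = 5·7 + 1), so t ≡ 6·4 = 24 ≡ 3 (mod 7).
    Then x = 19 + 104·3 = 331, valid modulo lcm(104, 7) = 728: x ≡ 331 (mod 728).
  Combine with x ≡ 0 (mod 5); new modulus lcm = 3640.
    Write x = 331 + 728·t and substitute into x ≡ 0 (mod 5): 728·t ≡ 0 − 331 = -331 (mod 5).
    Reduce coefficients mod 5: 3·t ≡ 4 (mod 5).
    The inverse of 3 mod 5 is 2 (since 3·2 = 6 = 1·5 + 1), so t ≡ 2·4 = 8 ≡ 3 (mod 5).
    Then x = 331 + 728·3 = 2515, valid modulo lcm(728, 5) = 3640: x ≡ 2515 (mod 3640).
  Combine with x ≡ 12 (mod 19); new modulus lcm = 69160.
    Write x = 2515 + 3640·t and substitute into x ≡ 12 (mod 19): 3640·t ≡ 12 − 2515 = -2503 (mod 19).
    Reduce coefficients mod 19: 11·t ≡ 5 (mod 19).
    The inverse of 11 mod 19 is 7 (since 11·7 = 77 = 4·19 + 1), so t ≡ 7·5 = 35 ≡ 16 (mod 19).
    Then x = 2515 + 3640·16 = 60755, valid modulo lcm(3640, 19) = 69160: x ≡ 60755 (mod 69160).
Verify against each original: 60755 mod 8 = 3, 60755 mod 13 = 6, 60755 mod 7 = 2, 60755 mod 5 = 0, 60755 mod 19 = 12.

x ≡ 60755 (mod 69160).
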